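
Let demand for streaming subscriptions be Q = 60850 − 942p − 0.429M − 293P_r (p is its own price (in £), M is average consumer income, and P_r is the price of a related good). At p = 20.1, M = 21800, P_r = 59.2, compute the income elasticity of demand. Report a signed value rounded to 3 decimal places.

-0.615

At the given values, Q = 60850 − 942(20.1) − 0.429(21800) − 293(59.2) = 15218.
∂Q/∂M = -0.429.
E = (-0.429) × (21800/15218) = -0.61454…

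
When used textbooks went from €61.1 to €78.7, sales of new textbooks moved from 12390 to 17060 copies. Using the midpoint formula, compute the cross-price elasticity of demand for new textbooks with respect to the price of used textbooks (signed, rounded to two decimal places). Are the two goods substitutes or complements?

%ΔQ_{new textbooks} = (17060 − 12390)/avg = 4670/14725 = 0.317147…
%ΔP_{used textbooks} = (78.7 − 61.1)/avg = 17.6/69.9 = 0.251788…
E_cross = (4670/14725) / (17.6/69.9) = 1.2595…
E_cross > 0 ⇒ the goods are substitutes.

1.26; substitutes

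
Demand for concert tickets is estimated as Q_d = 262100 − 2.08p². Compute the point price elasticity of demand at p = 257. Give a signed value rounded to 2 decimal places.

dQ_d/dp = −2·2.08·p = -1069.12. At p = 257, Q_d = 124718.08.
Ed = (dQ_d/dp)·(p/Q_d) = (-1069.12) × (257/124718.08) = -2.2030…

-2.20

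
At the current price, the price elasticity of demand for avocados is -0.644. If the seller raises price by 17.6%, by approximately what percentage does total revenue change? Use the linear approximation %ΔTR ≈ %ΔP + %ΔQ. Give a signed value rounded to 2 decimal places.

+6.27%

%ΔQ ≈ Ed × %ΔP = (-0.644) × (+17.6%) = -11.3344%
%ΔTR ≈ %ΔP + %ΔQ = (+17.6%) + (-11.3344%) = +6.2656%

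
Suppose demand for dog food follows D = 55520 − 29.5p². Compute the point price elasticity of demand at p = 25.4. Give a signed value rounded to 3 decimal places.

-1.043

dD/dp = −2·29.5·p = -1498.6. At p = 25.4, D = 36487.78.
Ed = (dD/dp)·(p/D) = (-1498.6) × (25.4/36487.78) = -1.04321…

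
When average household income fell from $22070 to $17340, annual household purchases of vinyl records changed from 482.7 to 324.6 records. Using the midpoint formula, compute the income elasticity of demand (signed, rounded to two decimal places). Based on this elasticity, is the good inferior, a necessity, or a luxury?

%ΔQ = (324.6 − 482.7)/[( 482.7 + 324.6)/2] = -158.1/403.65 = -0.391675…
%ΔIncome = (17340 − 22070)/[( 22070 + 17340)/2] = -4730/19705 = -0.240040…
E_income = (-158.1/403.65) / (-4730/19705) = 1.6317…
E_income > 1 ⇒ normal good, luxury.

1.63; luxury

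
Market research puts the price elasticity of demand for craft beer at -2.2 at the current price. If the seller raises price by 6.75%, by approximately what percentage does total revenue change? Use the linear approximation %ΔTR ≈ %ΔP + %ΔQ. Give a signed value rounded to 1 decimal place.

-8.1%

%ΔQ ≈ Ed × %ΔP = (-2.2) × (+6.75%) = -14.8500%
%ΔTR ≈ %ΔP + %ΔQ = (+6.75%) + (-14.8500%) = -8.1000%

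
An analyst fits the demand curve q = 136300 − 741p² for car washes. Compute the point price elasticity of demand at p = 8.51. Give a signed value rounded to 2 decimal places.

dq/dp = −2·741·p = -12611.82. At p = 8.51, q = 82636.7059.
Ed = (dq/dp)·(p/q) = (-12611.82) × (8.51/82636.7059) = -1.2987…

-1.30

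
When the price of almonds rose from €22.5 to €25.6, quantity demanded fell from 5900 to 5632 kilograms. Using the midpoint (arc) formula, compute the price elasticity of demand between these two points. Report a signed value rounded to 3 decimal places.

-0.361

%ΔQ = (5632 − 5900) / [(5900 + 5632)/2] = -268/5766 = -0.046479…
%ΔP = (25.6 − 22.5) / [(22.5 + 25.6)/2] = 3.1/24.05 = 0.128898…
Arc Ed = %ΔQ / %ΔP = (-268/5766) / (3.1/24.05) = -0.36058…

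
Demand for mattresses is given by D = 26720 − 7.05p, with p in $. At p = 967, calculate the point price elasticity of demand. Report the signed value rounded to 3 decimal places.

dD/dp = −7.05. At p = 967, D = 26720 − 7.05(967) = 19902.65.
Ed = (dD/dp)·(p/D) = −7.05 × (967/19902.65) = -0.34253…

-0.343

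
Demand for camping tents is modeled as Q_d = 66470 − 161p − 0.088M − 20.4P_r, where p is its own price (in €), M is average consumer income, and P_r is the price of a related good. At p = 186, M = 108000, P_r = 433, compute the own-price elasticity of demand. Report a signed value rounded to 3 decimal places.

-1.647

At the given values, Q_d = 66470 − 161(186) − 0.088(108000) − 20.4(433) = 18186.8.
∂Q_d/∂p = −161.
E = (-161) × (186/18186.8) = -1.64657…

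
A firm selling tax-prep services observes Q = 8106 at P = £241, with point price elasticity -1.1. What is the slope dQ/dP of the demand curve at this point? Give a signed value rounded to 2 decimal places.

-37.00

Ed = (dQ/dP)·(P/Q) ⇒ dQ/dP = Ed·Q/P = (-1.1)·8106/241 = -36.9983…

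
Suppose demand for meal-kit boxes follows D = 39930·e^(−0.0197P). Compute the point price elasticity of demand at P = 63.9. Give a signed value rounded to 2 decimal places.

dD/dP = −0.0197·D = -223.389. At P = 63.9, D = 11339.6.
Ed = (dD/dP)·(P/D) = (-223.389) × (63.9/11339.6) = -1.2588…

-1.26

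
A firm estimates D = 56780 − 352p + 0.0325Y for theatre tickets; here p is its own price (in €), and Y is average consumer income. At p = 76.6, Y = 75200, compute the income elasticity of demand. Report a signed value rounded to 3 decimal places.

At the given values, D = 56780 − 352(76.6) + 0.0325(75200) = 32260.8.
∂D/∂Y = 0.0325.
E = (0.0325) × (75200/32260.8) = 0.07575…

0.076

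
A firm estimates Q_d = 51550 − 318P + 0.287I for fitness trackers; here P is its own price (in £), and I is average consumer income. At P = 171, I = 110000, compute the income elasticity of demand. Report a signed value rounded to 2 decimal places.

At the given values, Q_d = 51550 − 318(171) + 0.287(110000) = 28742.
∂Q_d/∂I = 0.287.
E = (0.287) × (110000/28742) = 1.0983…

1.10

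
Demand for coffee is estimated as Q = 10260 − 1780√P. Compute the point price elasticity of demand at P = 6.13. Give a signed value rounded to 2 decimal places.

-0.38

dQ/dP = −1780/(2√P) = -359.468. At P = 6.13, Q = 5852.93.
Ed = (dQ/dP)·(P/Q) = (-359.468) × (6.13/5852.93) = -0.3764…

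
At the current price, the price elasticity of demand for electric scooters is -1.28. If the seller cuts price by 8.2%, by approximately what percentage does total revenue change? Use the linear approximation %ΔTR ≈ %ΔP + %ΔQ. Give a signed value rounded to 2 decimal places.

%ΔQ ≈ Ed × %ΔP = (-1.28) × (-8.2%) = +10.4960%
%ΔTR ≈ %ΔP + %ΔQ = (-8.2%) + (+10.4960%) = +2.2960%

+2.30%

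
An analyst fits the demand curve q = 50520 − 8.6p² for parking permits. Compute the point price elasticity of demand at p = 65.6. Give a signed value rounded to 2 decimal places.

dq/dp = −2·8.6·p = -1128.32. At p = 65.6, q = 13511.104.
Ed = (dq/dp)·(p/q) = (-1128.32) × (65.6/13511.104) = -5.4782…

-5.48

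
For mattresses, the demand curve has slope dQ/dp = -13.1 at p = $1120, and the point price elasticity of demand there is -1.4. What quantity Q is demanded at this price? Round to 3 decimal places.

Ed = (dQ/dp)·(p/Q) ⇒ Q = (dQ/dp)·p/Ed = (-13.1)·1120/(-1.4) = 10480

10480.000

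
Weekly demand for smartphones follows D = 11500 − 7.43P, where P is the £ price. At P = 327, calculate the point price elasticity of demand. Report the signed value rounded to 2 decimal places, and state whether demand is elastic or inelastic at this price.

-0.27; inelastic

dD/dP = −7.43. At P = 327, D = 11500 − 7.43(327) = 9070.39.
Ed = (dD/dP)·(P/D) = −7.43 × (327/9070.39) = -0.2678…
|Ed| = 0.27 < 1, so demand is inelastic.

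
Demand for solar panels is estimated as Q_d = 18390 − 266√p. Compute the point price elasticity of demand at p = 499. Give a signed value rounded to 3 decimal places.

-0.239

dQ_d/dp = −266/(2√p) = -5.9539. At p = 499, Q_d = 12448.
Ed = (dQ_d/dp)·(p/Q_d) = (-5.9539) × (499/12448) = -0.23867…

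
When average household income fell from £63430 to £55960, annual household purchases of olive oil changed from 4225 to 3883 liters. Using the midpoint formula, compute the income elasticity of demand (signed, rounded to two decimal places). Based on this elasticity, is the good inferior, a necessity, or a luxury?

0.67; necessity

%ΔQ = (3883 − 4225)/[( 4225 + 3883)/2] = -342/4054 = -0.084361…
%ΔIncome = (55960 − 63430)/[( 63430 + 55960)/2] = -7470/59695 = -0.125136…
E_income = (-342/4054) / (-7470/59695) = 0.6741…
0 < E_income < 1 ⇒ normal good, necessity.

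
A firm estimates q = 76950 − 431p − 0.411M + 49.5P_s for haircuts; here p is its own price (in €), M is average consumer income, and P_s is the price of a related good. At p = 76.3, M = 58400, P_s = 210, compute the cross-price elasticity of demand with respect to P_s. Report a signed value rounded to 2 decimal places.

0.34

At the given values, q = 76950 − 431(76.3) − 0.411(58400) + 49.5(210) = 30457.3.
∂q/∂P_s = 49.5.
E = (49.5) × (210/30457.3) = 0.3412…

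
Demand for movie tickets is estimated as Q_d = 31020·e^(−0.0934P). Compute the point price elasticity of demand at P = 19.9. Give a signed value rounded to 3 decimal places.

dQ_d/dP = −0.0934·Q_d = -451.63. At P = 19.9, Q_d = 4835.44.
Ed = (dQ_d/dP)·(P/Q_d) = (-451.63) × (19.9/4835.44) = -1.85866

-1.859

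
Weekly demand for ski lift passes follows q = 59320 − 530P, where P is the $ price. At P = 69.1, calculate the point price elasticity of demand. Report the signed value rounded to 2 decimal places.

-1.61

dq/dP = −530. At P = 69.1, q = 59320 − 530(69.1) = 22697.
Ed = (dq/dP)·(P/q) = −530 × (69.1/22697) = -1.6135…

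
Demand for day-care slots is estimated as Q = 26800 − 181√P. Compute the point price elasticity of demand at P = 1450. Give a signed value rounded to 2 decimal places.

-0.17

dQ/dP = −181/(2√P) = -2.37665. At P = 1450, Q = 19907.7.
Ed = (dQ/dP)·(P/Q) = (-2.37665) × (1450/19907.7) = -0.1731…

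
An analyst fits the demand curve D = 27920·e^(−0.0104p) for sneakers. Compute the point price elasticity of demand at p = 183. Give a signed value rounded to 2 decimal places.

-1.90

dD/dp = −0.0104·D = -43.2912. At p = 183, D = 4162.61.
Ed = (dD/dp)·(p/D) = (-43.2912) × (183/4162.61) = -1.9032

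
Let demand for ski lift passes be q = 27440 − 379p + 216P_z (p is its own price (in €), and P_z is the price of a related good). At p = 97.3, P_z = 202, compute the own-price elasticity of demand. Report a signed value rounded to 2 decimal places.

-1.08

At the given values, q = 27440 − 379(97.3) + 216(202) = 34195.3.
∂q/∂p = −379.
E = (-379) × (97.3/34195.3) = -1.0784…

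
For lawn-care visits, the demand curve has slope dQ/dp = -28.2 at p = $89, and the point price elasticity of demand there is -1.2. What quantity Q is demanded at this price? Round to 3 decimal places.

Ed = (dQ/dp)·(p/Q) ⇒ Q = (dQ/dp)·p/Ed = (-28.2)·89/(-1.2) = 2091.5

2091.500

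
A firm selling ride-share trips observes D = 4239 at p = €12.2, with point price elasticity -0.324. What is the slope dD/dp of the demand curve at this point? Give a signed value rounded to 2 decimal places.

Ed = (dD/dp)·(p/D) ⇒ dD/dp = Ed·D/p = (-0.324)·4239/12.2 = -112.5767…

-112.58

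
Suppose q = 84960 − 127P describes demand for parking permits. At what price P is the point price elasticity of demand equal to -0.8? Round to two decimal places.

297.32

Ed = −127P/(84960 − 127P). Set this equal to -0.8:
127P = 0.8·(84960 − 127P) ⇒ 127P(1 + 0.8) = 0.8·84960
P = 0.8·84960 / (127·1.8) = 297.3228…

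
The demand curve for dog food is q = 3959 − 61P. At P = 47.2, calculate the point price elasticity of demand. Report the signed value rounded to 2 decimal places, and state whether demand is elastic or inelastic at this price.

dq/dP = −61. At P = 47.2, q = 3959 − 61(47.2) = 1079.8.
Ed = (dq/dP)·(P/q) = −61 × (47.2/1079.8) = -2.6664…
|Ed| = 2.67 > 1, so demand is elastic.

-2.67; elastic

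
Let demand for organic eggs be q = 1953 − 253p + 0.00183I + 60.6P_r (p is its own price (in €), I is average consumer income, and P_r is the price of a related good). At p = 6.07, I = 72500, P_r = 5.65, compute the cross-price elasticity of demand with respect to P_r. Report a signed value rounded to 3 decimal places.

At the given values, q = 1953 − 253(6.07) + 0.00183(72500) + 60.6(5.65) = 892.355.
∂q/∂P_r = 60.6.
E = (60.6) × (5.65/892.355) = 0.38369…

0.384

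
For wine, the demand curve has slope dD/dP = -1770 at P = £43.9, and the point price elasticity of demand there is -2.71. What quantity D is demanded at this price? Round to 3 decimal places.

Ed = (dD/dP)·(P/D) ⇒ D = (dD/dP)·P/Ed = (-1770)·43.9/(-2.71) = 28672.69372…

28672.694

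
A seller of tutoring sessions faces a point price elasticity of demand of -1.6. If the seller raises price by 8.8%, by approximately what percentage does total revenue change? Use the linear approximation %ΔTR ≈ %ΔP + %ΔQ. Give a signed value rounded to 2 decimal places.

%ΔQ ≈ Ed × %ΔP = (-1.6) × (+8.8%) = -14.0800%
%ΔTR ≈ %ΔP + %ΔQ = (+8.8%) + (-14.0800%) = -5.2800%

-5.28%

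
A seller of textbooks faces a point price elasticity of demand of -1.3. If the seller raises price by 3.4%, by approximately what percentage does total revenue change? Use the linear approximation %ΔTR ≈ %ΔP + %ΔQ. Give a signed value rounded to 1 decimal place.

-1.0%

%ΔQ ≈ Ed × %ΔP = (-1.3) × (+3.4%) = -4.4200%
%ΔTR ≈ %ΔP + %ΔQ = (+3.4%) + (-4.4200%) = -1.0200%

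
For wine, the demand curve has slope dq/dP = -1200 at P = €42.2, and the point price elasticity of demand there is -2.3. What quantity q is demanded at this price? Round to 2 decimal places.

Ed = (dq/dP)·(P/q) ⇒ q = (dq/dP)·P/Ed = (-1200)·42.2/(-2.3) = 22017.3913…

22017.39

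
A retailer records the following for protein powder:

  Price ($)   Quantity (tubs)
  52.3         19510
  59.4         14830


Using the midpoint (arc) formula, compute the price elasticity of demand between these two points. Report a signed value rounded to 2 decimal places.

%ΔQ = (14830 − 19510) / [(19510 + 14830)/2] = -4680/17170 = -0.272568…
%ΔP = (59.4 − 52.3) / [(52.3 + 59.4)/2] = 7.1/55.85 = 0.127126…
Arc Ed = %ΔQ / %ΔP = (-4680/17170) / (7.1/55.85) = -2.1440…

-2.14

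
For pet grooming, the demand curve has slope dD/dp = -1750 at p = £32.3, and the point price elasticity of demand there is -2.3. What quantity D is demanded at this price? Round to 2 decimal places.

24576.09

Ed = (dD/dp)·(p/D) ⇒ D = (dD/dp)·p/Ed = (-1750)·32.3/(-2.3) = 24576.0869…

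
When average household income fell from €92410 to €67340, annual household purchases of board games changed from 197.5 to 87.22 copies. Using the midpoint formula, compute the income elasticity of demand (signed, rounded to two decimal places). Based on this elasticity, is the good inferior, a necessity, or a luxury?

%ΔQ = (87.22 − 197.5)/[( 197.5 + 87.22)/2] = -110.28/142.36 = -0.774655…
%ΔIncome = (67340 − 92410)/[( 92410 + 67340)/2] = -25070/79875 = -0.313865…
E_income = (-110.28/142.36) / (-25070/79875) = 2.4681…
E_income > 1 ⇒ normal good, luxury.

2.47; luxury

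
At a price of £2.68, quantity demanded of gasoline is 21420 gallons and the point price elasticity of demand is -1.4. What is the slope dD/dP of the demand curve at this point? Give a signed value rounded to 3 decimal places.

-11189.552

Ed = (dD/dP)·(P/D) ⇒ dD/dP = Ed·D/P = (-1.4)·21420/2.68 = -11189.55223…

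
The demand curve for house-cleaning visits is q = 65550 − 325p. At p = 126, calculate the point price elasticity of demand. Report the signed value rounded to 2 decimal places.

-1.66

dq/dp = −325. At p = 126, q = 65550 − 325(126) = 24600.
Ed = (dq/dp)·(p/q) = −325 × (126/24600) = -1.6646…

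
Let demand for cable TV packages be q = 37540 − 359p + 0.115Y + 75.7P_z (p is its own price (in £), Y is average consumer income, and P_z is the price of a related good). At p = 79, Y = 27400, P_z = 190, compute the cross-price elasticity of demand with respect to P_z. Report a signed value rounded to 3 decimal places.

0.538

At the given values, q = 37540 − 359(79) + 0.115(27400) + 75.7(190) = 26713.
∂q/∂P_z = 75.7.
E = (75.7) × (190/26713) = 0.53842…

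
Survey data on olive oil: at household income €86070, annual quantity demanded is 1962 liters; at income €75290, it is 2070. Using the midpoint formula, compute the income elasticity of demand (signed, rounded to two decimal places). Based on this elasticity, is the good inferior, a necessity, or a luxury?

%ΔQ = (2070 − 1962)/[( 1962 + 2070)/2] = 108/2016 = 0.053571…
%ΔIncome = (75290 − 86070)/[( 86070 + 75290)/2] = -10780/80680 = -0.133614…
E_income = (108/2016) / (-10780/80680) = -0.4009…
E_income < 0 ⇒ inferior good.

-0.40; inferior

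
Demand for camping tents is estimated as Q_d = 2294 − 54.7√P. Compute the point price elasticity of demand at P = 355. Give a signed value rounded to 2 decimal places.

-0.41

dQ_d/dP = −54.7/(2√P) = -1.45159. At P = 355, Q_d = 1263.37.
Ed = (dQ_d/dP)·(P/Q_d) = (-1.45159) × (355/1263.37) = -0.4078…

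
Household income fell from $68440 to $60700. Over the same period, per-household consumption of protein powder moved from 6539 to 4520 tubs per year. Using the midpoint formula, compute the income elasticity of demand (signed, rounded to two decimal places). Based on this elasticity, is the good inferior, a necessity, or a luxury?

3.05; luxury

%ΔQ = (4520 − 6539)/[( 6539 + 4520)/2] = -2019/5529.5 = -0.365132…
%ΔIncome = (60700 − 68440)/[( 68440 + 60700)/2] = -7740/64570 = -0.119869…
E_income = (-2019/5529.5) / (-7740/64570) = 3.0460…
E_income > 1 ⇒ normal good, luxury.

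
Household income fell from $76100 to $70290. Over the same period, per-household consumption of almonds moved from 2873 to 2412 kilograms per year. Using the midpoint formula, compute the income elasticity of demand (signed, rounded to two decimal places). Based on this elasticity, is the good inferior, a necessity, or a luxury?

%ΔQ = (2412 − 2873)/[( 2873 + 2412)/2] = -461/2642.5 = -0.174456…
%ΔIncome = (70290 − 76100)/[( 76100 + 70290)/2] = -5810/73195 = -0.079377…
E_income = (-461/2642.5) / (-5810/73195) = 2.1978…
E_income > 1 ⇒ normal good, luxury.

2.20; luxury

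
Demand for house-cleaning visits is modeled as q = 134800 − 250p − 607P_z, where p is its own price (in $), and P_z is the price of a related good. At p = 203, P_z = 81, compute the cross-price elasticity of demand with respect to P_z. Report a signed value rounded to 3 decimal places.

At the given values, q = 134800 − 250(203) − 607(81) = 34883.
∂q/∂P_z = -607.
E = (-607) × (81/34883) = -1.40948…

-1.409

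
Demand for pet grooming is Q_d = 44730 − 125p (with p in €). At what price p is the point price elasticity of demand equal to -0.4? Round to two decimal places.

102.24

Ed = −125p/(44730 − 125p). Set this equal to -0.4:
125p = 0.4·(44730 − 125p) ⇒ 125p(1 + 0.4) = 0.4·44730
p = 0.4·44730 / (125·1.4) = 102.24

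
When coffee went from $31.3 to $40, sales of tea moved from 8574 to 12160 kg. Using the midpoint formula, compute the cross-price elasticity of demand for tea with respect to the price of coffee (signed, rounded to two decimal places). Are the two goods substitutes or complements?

%ΔQ_{tea} = (12160 − 8574)/avg = 3586/10367 = 0.345905…
%ΔP_{coffee} = (40 − 31.3)/avg = 8.7/35.65 = 0.244039…
E_cross = (3586/10367) / (8.7/35.65) = 1.4174…
E_cross > 0 ⇒ the goods are substitutes.

1.42; substitutes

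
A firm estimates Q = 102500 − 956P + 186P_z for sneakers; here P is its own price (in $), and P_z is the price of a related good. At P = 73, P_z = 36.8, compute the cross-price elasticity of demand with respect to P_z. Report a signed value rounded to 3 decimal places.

At the given values, Q = 102500 − 956(73) + 186(36.8) = 39556.8.
∂Q/∂P_z = 186.
E = (186) × (36.8/39556.8) = 0.17303…

0.173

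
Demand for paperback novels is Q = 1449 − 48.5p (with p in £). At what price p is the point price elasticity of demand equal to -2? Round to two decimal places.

19.92

Ed = −48.5p/(1449 − 48.5p). Set this equal to -2:
48.5p = 2·(1449 − 48.5p) ⇒ 48.5p(1 + 2) = 2·1449
p = 2·1449 / (48.5·3) = 19.9175…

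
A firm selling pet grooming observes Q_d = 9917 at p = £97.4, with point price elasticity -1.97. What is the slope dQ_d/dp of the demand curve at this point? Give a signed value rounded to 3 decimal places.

Ed = (dQ_d/dp)·(p/Q_d) ⇒ dQ_d/dp = Ed·Q_d/p = (-1.97)·9917/97.4 = -200.57997…

-200.580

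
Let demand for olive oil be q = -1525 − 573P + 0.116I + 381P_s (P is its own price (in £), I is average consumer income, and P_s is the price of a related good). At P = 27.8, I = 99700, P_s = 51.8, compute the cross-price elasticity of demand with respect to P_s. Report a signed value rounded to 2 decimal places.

1.43

At the given values, q = -1525 − 573(27.8) + 0.116(99700) + 381(51.8) = 13846.6.
∂q/∂P_s = 381.
E = (381) × (51.8/13846.6) = 1.4253…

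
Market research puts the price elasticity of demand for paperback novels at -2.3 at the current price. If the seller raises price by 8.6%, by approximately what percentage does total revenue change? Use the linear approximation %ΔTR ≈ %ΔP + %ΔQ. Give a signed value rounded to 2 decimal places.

-11.18%

%ΔQ ≈ Ed × %ΔP = (-2.3) × (+8.6%) = -19.7800%
%ΔTR ≈ %ΔP + %ΔQ = (+8.6%) + (-19.7800%) = -11.1800%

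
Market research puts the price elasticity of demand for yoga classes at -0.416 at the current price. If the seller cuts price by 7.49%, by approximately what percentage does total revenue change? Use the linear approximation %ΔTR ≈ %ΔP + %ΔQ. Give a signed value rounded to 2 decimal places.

%ΔQ ≈ Ed × %ΔP = (-0.416) × (-7.49%) = +3.1158%
%ΔTR ≈ %ΔP + %ΔQ = (-7.49%) + (+3.1158%) = -4.3742%

-4.37%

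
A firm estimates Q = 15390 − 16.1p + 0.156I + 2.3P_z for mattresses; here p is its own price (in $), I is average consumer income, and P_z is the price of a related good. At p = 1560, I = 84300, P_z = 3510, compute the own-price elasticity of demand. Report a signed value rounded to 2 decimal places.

-2.18

At the given values, Q = 15390 − 16.1(1560) + 0.156(84300) + 2.3(3510) = 11497.8.
∂Q/∂p = −16.1.
E = (-16.1) × (1560/11497.8) = -2.1844…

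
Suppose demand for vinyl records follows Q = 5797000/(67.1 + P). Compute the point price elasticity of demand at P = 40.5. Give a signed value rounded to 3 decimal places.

-0.376

dQ/dP = −5797000/(67.1 + P)² = -500.701. At P = 40.5, Q = 53875.5.
Ed = (dQ/dP)·(P/Q) = (-500.701) × (40.5/53875.5) = -0.37639…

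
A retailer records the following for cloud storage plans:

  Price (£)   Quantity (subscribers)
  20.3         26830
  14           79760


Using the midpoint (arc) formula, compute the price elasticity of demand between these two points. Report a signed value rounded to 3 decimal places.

-2.704

%ΔQ = (79760 − 26830) / [(26830 + 79760)/2] = 52930/53295 = 0.993151…
%ΔP = (14 − 20.3) / [(20.3 + 14)/2] = -6.3/17.15 = -0.367346…
Arc Ed = %ΔQ / %ΔP = (52930/53295) / (-6.3/17.15) = -2.70357…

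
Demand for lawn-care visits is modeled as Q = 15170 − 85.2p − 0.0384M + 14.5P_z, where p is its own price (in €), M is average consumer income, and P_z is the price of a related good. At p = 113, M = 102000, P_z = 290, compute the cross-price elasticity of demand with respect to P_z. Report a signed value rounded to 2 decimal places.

0.72

At the given values, Q = 15170 − 85.2(113) − 0.0384(102000) + 14.5(290) = 5830.6.
∂Q/∂P_z = 14.5.
E = (14.5) × (290/5830.6) = 0.7211…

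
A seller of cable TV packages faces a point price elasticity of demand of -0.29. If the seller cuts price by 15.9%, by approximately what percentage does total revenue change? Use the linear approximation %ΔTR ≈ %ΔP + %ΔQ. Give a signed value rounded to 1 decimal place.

-11.3%

%ΔQ ≈ Ed × %ΔP = (-0.29) × (-15.9%) = +4.6110%
%ΔTR ≈ %ΔP + %ΔQ = (-15.9%) + (+4.6110%) = -11.2890%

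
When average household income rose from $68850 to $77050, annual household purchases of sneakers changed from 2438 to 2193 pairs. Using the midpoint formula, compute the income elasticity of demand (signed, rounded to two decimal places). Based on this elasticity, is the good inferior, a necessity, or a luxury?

-0.94; inferior

%ΔQ = (2193 − 2438)/[( 2438 + 2193)/2] = -245/2315.5 = -0.105808…
%ΔIncome = (77050 − 68850)/[( 68850 + 77050)/2] = 8200/72950 = 0.112405…
E_income = (-245/2315.5) / (8200/72950) = -0.9413…
E_income < 0 ⇒ inferior good.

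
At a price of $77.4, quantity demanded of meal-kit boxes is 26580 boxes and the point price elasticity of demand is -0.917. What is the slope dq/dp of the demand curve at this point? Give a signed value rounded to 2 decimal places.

-314.91

Ed = (dq/dp)·(p/q) ⇒ dq/dp = Ed·q/p = (-0.917)·26580/77.4 = -314.9077…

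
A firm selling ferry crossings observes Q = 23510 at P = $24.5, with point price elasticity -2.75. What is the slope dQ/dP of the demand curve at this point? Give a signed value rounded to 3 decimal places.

-2638.878

Ed = (dQ/dP)·(P/Q) ⇒ dQ/dP = Ed·Q/P = (-2.75)·23510/24.5 = -2638.87755…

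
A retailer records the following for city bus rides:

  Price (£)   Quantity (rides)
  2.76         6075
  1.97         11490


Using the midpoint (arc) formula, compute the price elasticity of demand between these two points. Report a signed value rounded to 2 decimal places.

%ΔQ = (11490 − 6075) / [(6075 + 11490)/2] = 5415/8782.5 = 0.616567…
%ΔP = (1.97 − 2.76) / [(2.76 + 1.97)/2] = -0.79/2.365 = -0.334038…
Arc Ed = %ΔQ / %ΔP = (5415/8782.5) / (-0.79/2.365) = -1.8457…

-1.85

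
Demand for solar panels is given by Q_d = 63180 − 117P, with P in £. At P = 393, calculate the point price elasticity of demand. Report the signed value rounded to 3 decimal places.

-2.673

dQ_d/dP = −117. At P = 393, Q_d = 63180 − 117(393) = 17199.
Ed = (dQ_d/dP)·(P/Q_d) = −117 × (393/17199) = -2.67346…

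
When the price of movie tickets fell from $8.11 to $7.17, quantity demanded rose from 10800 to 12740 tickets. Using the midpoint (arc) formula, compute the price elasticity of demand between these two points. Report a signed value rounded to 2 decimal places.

%ΔQ = (12740 − 10800) / [(10800 + 12740)/2] = 1940/11770 = 0.164825…
%ΔP = (7.17 − 8.11) / [(8.11 + 7.17)/2] = -0.94/7.64 = -0.123036…
Arc Ed = %ΔQ / %ΔP = (1940/11770) / (-0.94/7.64) = -1.3396…

-1.34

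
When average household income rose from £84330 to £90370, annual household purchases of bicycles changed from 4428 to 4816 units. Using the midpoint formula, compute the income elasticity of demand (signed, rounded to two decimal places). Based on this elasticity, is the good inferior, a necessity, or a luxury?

1.21; luxury

%ΔQ = (4816 − 4428)/[( 4428 + 4816)/2] = 388/4622 = 0.083946…
%ΔIncome = (90370 − 84330)/[( 84330 + 90370)/2] = 6040/87350 = 0.069147…
E_income = (388/4622) / (6040/87350) = 1.2140…
E_income > 1 ⇒ normal good, luxury.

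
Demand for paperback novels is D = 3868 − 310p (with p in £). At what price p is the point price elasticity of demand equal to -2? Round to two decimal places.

8.32

Ed = −310p/(3868 − 310p). Set this equal to -2:
310p = 2·(3868 − 310p) ⇒ 310p(1 + 2) = 2·3868
p = 2·3868 / (310·3) = 8.3182…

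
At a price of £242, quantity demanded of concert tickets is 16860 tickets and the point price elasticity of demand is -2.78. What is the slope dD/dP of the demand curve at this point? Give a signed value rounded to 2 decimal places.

Ed = (dD/dP)·(P/D) ⇒ dD/dP = Ed·D/P = (-2.78)·16860/242 = -193.6809…

-193.68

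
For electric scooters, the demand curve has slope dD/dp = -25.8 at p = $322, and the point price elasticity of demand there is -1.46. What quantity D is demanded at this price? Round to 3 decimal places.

5690.137

Ed = (dD/dp)·(p/D) ⇒ D = (dD/dp)·p/Ed = (-25.8)·322/(-1.46) = 5690.13698…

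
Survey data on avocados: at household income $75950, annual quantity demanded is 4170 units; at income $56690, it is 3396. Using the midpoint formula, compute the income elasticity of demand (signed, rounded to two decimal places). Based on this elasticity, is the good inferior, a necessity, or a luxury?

0.70; necessity

%ΔQ = (3396 − 4170)/[( 4170 + 3396)/2] = -774/3783 = -0.204599…
%ΔIncome = (56690 − 75950)/[( 75950 + 56690)/2] = -19260/66320 = -0.290410…
E_income = (-774/3783) / (-19260/66320) = 0.7045…
0 < E_income < 1 ⇒ normal good, necessity.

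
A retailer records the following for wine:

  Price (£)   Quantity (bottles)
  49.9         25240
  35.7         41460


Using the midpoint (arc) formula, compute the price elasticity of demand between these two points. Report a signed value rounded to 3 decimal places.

-1.466

%ΔQ = (41460 − 25240) / [(25240 + 41460)/2] = 16220/33350 = 0.486356…
%ΔP = (35.7 − 49.9) / [(49.9 + 35.7)/2] = -14.2/42.8 = -0.331775…
Arc Ed = %ΔQ / %ΔP = (16220/33350) / (-14.2/42.8) = -1.46592…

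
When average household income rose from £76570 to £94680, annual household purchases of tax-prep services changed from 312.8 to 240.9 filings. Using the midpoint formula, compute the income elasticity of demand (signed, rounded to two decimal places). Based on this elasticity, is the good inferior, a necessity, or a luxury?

-1.23; inferior

%ΔQ = (240.9 − 312.8)/[( 312.8 + 240.9)/2] = -71.9/276.85 = -0.259707…
%ΔIncome = (94680 − 76570)/[( 76570 + 94680)/2] = 18110/85625 = 0.211503…
E_income = (-71.9/276.85) / (18110/85625) = -1.2279…
E_income < 0 ⇒ inferior good.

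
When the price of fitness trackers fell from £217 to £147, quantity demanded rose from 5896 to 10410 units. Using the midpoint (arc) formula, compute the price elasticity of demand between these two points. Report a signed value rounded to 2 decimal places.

%ΔQ = (10410 − 5896) / [(5896 + 10410)/2] = 4514/8153 = 0.553661…
%ΔP = (147 − 217) / [(217 + 147)/2] = -70/182 = -0.384615…
Arc Ed = %ΔQ / %ΔP = (4514/8153) / (-70/182) = -1.4395…

-1.44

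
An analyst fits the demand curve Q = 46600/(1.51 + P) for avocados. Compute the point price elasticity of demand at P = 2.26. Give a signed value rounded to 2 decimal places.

-0.60

dQ/dP = −46600/(1.51 + P)² = -3278.71. At P = 2.26, Q = 12360.7.
Ed = (dQ/dP)·(P/Q) = (-3278.71) × (2.26/12360.7) = -0.5994…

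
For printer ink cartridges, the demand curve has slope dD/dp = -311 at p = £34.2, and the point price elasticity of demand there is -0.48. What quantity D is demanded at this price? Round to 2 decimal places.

22158.75

Ed = (dD/dp)·(p/D) ⇒ D = (dD/dp)·p/Ed = (-311)·34.2/(-0.48) = 22158.75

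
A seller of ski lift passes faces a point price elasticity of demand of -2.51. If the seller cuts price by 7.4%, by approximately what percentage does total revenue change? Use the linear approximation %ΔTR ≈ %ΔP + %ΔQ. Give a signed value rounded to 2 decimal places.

%ΔQ ≈ Ed × %ΔP = (-2.51) × (-7.4%) = +18.5740%
%ΔTR ≈ %ΔP + %ΔQ = (-7.4%) + (+18.5740%) = +11.1740%

+11.17%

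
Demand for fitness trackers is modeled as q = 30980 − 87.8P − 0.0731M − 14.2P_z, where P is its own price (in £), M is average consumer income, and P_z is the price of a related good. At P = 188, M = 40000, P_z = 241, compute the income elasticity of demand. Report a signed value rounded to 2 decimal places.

At the given values, q = 30980 − 87.8(188) − 0.0731(40000) − 14.2(241) = 8127.4.
∂q/∂M = -0.0731.
E = (-0.0731) × (40000/8127.4) = -0.3597…

-0.36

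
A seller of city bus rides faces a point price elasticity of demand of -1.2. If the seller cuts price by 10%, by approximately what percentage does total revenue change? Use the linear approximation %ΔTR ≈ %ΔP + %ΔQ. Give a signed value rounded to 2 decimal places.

%ΔQ ≈ Ed × %ΔP = (-1.2) × (-10%) = +12.0000%
%ΔTR ≈ %ΔP + %ΔQ = (-10%) + (+12.0000%) = +2.0000%

+2.00%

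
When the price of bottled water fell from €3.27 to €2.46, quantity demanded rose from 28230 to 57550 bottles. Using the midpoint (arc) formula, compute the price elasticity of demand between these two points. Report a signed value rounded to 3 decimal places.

%ΔQ = (57550 − 28230) / [(28230 + 57550)/2] = 29320/42890 = 0.683609…
%ΔP = (2.46 − 3.27) / [(3.27 + 2.46)/2] = -0.81/2.865 = -0.282722…
Arc Ed = %ΔQ / %ΔP = (29320/42890) / (-0.81/2.865) = -2.41795…

-2.418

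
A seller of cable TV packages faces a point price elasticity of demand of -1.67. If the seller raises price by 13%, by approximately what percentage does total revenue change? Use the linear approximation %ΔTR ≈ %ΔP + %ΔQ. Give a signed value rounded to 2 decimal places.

%ΔQ ≈ Ed × %ΔP = (-1.67) × (+13%) = -21.7100%
%ΔTR ≈ %ΔP + %ΔQ = (+13%) + (-21.7100%) = -8.7100%

-8.71%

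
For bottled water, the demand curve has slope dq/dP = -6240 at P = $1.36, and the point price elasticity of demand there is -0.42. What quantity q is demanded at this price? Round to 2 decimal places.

20205.71

Ed = (dq/dP)·(P/q) ⇒ q = (dq/dP)·P/Ed = (-6240)·1.36/(-0.42) = 20205.7142…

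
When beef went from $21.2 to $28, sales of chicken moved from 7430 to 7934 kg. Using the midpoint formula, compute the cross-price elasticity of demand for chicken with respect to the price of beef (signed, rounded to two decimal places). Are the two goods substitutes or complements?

0.24; substitutes

%ΔQ_{chicken} = (7934 − 7430)/avg = 504/7682 = 0.065607…
%ΔP_{beef} = (28 − 21.2)/avg = 6.8/24.6 = 0.276422…
E_cross = (504/7682) / (6.8/24.6) = 0.2373…
E_cross > 0 ⇒ the goods are substitutes.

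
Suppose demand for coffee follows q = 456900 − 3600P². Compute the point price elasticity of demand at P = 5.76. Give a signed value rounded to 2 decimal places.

dq/dP = −2·3600·P = -41472. At P = 5.76, q = 337460.64.
Ed = (dq/dP)·(P/q) = (-41472) × (5.76/337460.64) = -0.7078…

-0.71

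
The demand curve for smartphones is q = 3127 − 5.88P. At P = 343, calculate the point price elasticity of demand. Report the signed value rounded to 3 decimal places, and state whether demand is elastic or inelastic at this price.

dq/dP = −5.88. At P = 343, q = 3127 − 5.88(343) = 1110.16.
Ed = (dq/dP)·(P/q) = −5.88 × (343/1110.16) = -1.81671…
|Ed| = 1.817 > 1, so demand is elastic.

-1.817; elastic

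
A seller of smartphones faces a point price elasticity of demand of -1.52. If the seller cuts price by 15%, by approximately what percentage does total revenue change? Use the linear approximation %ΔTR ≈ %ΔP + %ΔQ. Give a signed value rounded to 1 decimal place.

+7.8%

%ΔQ ≈ Ed × %ΔP = (-1.52) × (-15%) = +22.8000%
%ΔTR ≈ %ΔP + %ΔQ = (-15%) + (+22.8000%) = +7.8000%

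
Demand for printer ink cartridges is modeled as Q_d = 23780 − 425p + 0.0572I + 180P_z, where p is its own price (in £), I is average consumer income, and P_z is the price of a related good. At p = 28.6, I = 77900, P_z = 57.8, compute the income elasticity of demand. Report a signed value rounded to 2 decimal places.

0.17

At the given values, Q_d = 23780 − 425(28.6) + 0.0572(77900) + 180(57.8) = 26484.88.
∂Q_d/∂I = 0.0572.
E = (0.0572) × (77900/26484.88) = 0.1682…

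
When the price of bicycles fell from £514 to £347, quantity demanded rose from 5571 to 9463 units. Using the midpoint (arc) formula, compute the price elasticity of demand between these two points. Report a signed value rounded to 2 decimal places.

-1.33

%ΔQ = (9463 − 5571) / [(5571 + 9463)/2] = 3892/7517 = 0.517759…
%ΔP = (347 − 514) / [(514 + 347)/2] = -167/430.5 = -0.387921…
Arc Ed = %ΔQ / %ΔP = (3892/7517) / (-167/430.5) = -1.3347…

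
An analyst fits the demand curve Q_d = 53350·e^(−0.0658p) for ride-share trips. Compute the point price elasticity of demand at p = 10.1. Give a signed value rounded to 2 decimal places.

dQ_d/dp = −0.0658·Q_d = -1806.08. At p = 10.1, Q_d = 27448.
Ed = (dQ_d/dp)·(p/Q_d) = (-1806.08) × (10.1/27448) = -0.6645…

-0.66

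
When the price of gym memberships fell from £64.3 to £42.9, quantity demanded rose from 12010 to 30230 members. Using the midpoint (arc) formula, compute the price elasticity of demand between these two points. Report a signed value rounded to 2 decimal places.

%ΔQ = (30230 − 12010) / [(12010 + 30230)/2] = 18220/21120 = 0.862689…
%ΔP = (42.9 − 64.3) / [(64.3 + 42.9)/2] = -21.4/53.6 = -0.399253…
Arc Ed = %ΔQ / %ΔP = (18220/21120) / (-21.4/53.6) = -2.1607…

-2.16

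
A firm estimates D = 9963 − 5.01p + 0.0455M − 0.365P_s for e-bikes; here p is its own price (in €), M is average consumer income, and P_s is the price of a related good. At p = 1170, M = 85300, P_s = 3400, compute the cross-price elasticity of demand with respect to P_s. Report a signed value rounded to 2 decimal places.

At the given values, D = 9963 − 5.01(1170) + 0.0455(85300) − 0.365(3400) = 6741.45.
∂D/∂P_s = -0.365.
E = (-0.365) × (3400/6741.45) = -0.1840…

-0.18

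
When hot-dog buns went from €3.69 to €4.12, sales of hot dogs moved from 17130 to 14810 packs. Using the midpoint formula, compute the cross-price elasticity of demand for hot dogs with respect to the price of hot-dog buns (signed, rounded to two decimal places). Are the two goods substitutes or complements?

%ΔQ_{hot dogs} = (14810 − 17130)/avg = -2320/15970 = -0.145272…
%ΔP_{hot-dog buns} = (4.12 − 3.69)/avg = 0.43/3.905 = 0.110115…
E_cross = (-2320/15970) / (0.43/3.905) = -1.3192…
E_cross < 0 ⇒ the goods are complements.

-1.32; complements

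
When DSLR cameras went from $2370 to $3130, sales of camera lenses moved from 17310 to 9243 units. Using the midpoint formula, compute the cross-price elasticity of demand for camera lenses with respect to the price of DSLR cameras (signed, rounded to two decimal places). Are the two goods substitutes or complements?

-2.20; complements

%ΔQ_{camera lenses} = (9243 − 17310)/avg = -8067/13276.5 = -0.607614…
%ΔP_{DSLR cameras} = (3130 − 2370)/avg = 760/2750 = 0.276363…
E_cross = (-8067/13276.5) / (760/2750) = -2.1986…
E_cross < 0 ⇒ the goods are complements.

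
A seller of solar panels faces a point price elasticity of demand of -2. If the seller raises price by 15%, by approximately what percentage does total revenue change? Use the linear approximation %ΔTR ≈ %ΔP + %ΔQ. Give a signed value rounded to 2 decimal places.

-15.00%

%ΔQ ≈ Ed × %ΔP = (-2) × (+15%) = -30.0000%
%ΔTR ≈ %ΔP + %ΔQ = (+15%) + (-30.0000%) = -15.0000%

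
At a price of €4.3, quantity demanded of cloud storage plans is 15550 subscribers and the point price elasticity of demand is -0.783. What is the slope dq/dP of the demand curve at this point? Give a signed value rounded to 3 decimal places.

Ed = (dq/dP)·(P/q) ⇒ dq/dP = Ed·q/P = (-0.783)·15550/4.3 = -2831.54651…

-2831.547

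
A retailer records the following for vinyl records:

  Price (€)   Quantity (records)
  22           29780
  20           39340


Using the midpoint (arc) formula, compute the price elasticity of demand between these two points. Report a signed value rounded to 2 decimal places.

-2.90

%ΔQ = (39340 − 29780) / [(29780 + 39340)/2] = 9560/34560 = 0.276620…
%ΔP = (20 − 22) / [(22 + 20)/2] = -2/21 = -0.095238…
Arc Ed = %ΔQ / %ΔP = (9560/34560) / (-2/21) = -2.9045…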